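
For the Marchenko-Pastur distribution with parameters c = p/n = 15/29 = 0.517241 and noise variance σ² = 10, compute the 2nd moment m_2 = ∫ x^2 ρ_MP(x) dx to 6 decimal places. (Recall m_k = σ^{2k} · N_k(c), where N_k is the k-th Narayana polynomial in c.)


E[X²] = σ⁴ (1 + c) (second MP moment). With σ² = 10 (so σ⁴ = 100) and c = 15/29 = 0.517241: E[X²] = 100 · (1 + 0.517241) = 100 · 1.517241.

So E[X^2] = 151.724138.


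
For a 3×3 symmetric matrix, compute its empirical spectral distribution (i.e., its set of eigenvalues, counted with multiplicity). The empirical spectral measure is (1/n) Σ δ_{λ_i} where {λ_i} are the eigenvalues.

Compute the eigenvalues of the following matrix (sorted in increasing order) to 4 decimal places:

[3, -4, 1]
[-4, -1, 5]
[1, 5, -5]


Since M is real symmetric, all three eigenvalues are real; they are the roots of det(λI − M) = λ³ − (tr M) λ² + s λ − det M, where s is the sum of the principal 2×2 minors.
tr M = 3 + (-1) + (-5) = -3.
s = (3·(-1) − (-4)²) + (3·(-5) − 1²) + ((-1)·(-5) − 5²) = -19 + (-16) + (-20) = -55.
det M (expand along row 1) = 3·(-20) − (-4)·15 + 1·(-19) = -19.
Characteristic polynomial: λ³ + 3λ² − 55λ + 19 = 0.
Substitute λ = y + (tr M)/3 = y − 1.000000 to remove the quadratic term: y³ + p·y + q = 0 with p = s − (tr M)²/3 = -58.000000 and q = −2(tr M)³/27 + (tr M)·s/3 − det M = 76.000000.
Three real roots ⇒ use the trigonometric (Viète) form: r = 2√(−p/3) = 8.793937, φ = arccos(3q/(p·r)) = arccos(-0.447016) = 2.034224 rad.
y_k = r·cos(φ/3 − 2πk/3) for k = 0, 1, 2 gives y = 6.848560, 1.353054, -8.201614.
λ_k = y_k − 1.000000 gives λ = 5.8486, 0.3531, -9.2016 (check: the sum is -3.0000 = tr M).

Eigenvalues sorted in increasing order: [-9.2016, 0.3531, 5.8486].


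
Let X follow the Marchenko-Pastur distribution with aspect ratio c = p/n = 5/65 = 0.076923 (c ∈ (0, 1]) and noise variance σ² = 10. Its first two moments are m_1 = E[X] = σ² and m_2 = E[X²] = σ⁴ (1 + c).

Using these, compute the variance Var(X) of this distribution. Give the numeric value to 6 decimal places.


m_1 = E[X] = σ² = 10, so m_1² = 100.
m_2 = E[X²] = σ⁴ (1 + c) = 100 · (1 + 0.076923) = 100 · 1.076923 = 107.692308.
(Note m_2 − m_1² simplifies to c · σ⁴ = 0.076923 · 100.)

Var(X) = m_2 − m_1² = 107.692308 − 100 = 7.692308.


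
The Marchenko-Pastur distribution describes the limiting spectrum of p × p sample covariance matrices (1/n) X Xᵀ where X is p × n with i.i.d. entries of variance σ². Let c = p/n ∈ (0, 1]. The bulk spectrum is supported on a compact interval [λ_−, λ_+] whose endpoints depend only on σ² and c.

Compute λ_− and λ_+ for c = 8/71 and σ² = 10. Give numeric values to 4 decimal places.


c = 8/71 = 0.112676; √c = 0.335673.
λ_− = σ² (1 − √c)² = 10 · (1 − 0.335673)² = 10 · (0.664327)² = 4.413310.
λ_+ = σ² (1 + √c)² = 10 · (1 + 0.335673)² = 10 · (1.335673)² = 17.840211.

Rounded to 4 decimal places: λ_− ≈ 4.4133, λ_+ ≈ 17.8402.


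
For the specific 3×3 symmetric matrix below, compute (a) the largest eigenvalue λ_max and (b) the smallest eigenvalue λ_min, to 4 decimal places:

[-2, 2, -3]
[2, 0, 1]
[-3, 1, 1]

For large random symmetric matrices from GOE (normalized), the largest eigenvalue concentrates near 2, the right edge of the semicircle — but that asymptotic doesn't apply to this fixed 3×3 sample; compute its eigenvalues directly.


Since M is real symmetric, all three eigenvalues are real; they are the roots of det(λI − M) = λ³ − (tr M) λ² + s λ − det M, where s is the sum of the principal 2×2 minors.
tr M = -2 + 0 + 1 = -1.
s = ((-2)·0 − 2²) + ((-2)·1 − (-3)²) + (0·1 − 1²) = -4 + (-11) + (-1) = -16.
det M (expand along row 1) = (-2)·(-1) − 2·5 + (-3)·2 = -14.
Characteristic polynomial: λ³ + λ² − 16λ + 14 = 0.
Substitute λ = y + (tr M)/3 = y − 0.333333 to remove the quadratic term: y³ + p·y + q = 0 with p = s − (tr M)²/3 = -16.333333 and q = −2(tr M)³/27 + (tr M)·s/3 − det M = 19.407407.
Three real roots ⇒ use the trigonometric (Viète) form: r = 2√(−p/3) = 4.666667, φ = arccos(3q/(p·r)) = arccos(-0.763848) = 2.440051 rad.
y_k = r·cos(φ/3 − 2πk/3) for k = 0, 1, 2 gives y = 3.206317, 1.333333, -4.539650.
λ_k = y_k − 0.333333 gives λ = 2.8730, 1.0000, -4.8730 (check: the sum is -1.0000 = tr M).

Hence λ_max = 2.8730 and λ_min = -4.8730.


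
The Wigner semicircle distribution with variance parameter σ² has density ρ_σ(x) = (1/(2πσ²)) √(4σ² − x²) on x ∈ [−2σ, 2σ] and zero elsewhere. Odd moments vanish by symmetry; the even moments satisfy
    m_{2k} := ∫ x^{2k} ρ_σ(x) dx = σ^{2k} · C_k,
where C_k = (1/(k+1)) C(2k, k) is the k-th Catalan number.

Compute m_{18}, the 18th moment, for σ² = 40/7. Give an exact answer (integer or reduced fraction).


By the scaled semicircle moment identity, m_{2k} = σ^{2k} · C_k with k = 9.
C_9 = (1/(k+1)) · C(2k, k) = (1/10) · C(18, 9) = (1/10) · 48620 = 4862.
σ^{2k} = (σ²)^k = (40/7)^9 = 262144000000000/40353607.

Therefore m_{18} = σ^{18} · C_9 = (262144000000000/40353607) · 4862 = 1274544128000000000/40353607.


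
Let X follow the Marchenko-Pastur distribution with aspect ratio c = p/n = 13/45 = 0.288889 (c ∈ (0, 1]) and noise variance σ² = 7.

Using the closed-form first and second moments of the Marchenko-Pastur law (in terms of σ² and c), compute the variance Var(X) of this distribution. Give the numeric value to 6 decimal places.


Recall the MP moments m_1 = E[X] = σ² and m_2 = E[X²] = σ⁴ (1 + c).
m_1 = E[X] = σ² = 7, so m_1² = 49.
m_2 = E[X²] = σ⁴ (1 + c) = 49 · (1 + 0.288889) = 49 · 1.288889 = 63.155556.
(Note m_2 − m_1² simplifies to c · σ⁴ = 0.288889 · 49.)

Var(X) = m_2 − m_1² = 63.155556 − 49 = 14.155556.


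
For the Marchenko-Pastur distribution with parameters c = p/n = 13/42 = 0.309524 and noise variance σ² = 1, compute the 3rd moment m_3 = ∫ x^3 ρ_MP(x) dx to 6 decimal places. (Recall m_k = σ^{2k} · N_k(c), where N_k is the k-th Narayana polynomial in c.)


E[X³] = σ⁶ (1 + 3c + c²) (third MP moment). With σ² = 1 (so σ⁶ = 1) and c = 13/42 = 0.309524: E[X³] = 1 · (1 + 3·0.309524 + (0.309524)²) = 1 · 2.024376.

So E[X^3] = 2.024376.


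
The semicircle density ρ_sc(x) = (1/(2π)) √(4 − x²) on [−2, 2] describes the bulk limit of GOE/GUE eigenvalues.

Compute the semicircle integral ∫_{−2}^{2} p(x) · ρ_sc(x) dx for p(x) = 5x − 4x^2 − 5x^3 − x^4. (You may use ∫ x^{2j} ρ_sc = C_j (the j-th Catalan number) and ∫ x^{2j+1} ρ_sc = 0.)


Write p(x) = Σ a_i x^i, split into monomials and integrate each against ρ_sc separately.
Using ∫ x^{2j} ρ_sc = C_j = (1/(j+1)) C(2j, j) (Catalan numbers) and ∫ x^{2j+1} ρ_sc = 0 (odd monomials vanish by symmetry):
  i = 1 (odd): ∫ x^1 ρ_sc = 0 (vanishes)
  i = 2 (even): a_2 · C_{1} = -4 · 1 = -4
  i = 3 (odd): ∫ x^3 ρ_sc = 0 (vanishes)
  i = 4 (even): a_4 · C_{2} = -1 · 2 = -2

Summing the contributions: ∫_{−2}^{2} p(x) ρ_sc(x) dx = (-4) + (-2) = -6.


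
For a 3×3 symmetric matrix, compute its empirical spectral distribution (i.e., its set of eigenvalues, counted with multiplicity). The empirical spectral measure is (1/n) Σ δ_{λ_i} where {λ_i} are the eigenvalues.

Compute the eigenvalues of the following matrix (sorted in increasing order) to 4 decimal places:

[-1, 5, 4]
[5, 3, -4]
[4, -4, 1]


Since M is real symmetric, all three eigenvalues are real; they are the roots of det(λI − M) = λ³ − (tr M) λ² + s λ − det M, where s is the sum of the principal 2×2 minors.
tr M = -1 + 3 + 1 = 3.
s = ((-1)·3 − 5²) + ((-1)·1 − 4²) + (3·1 − (-4)²) = -28 + (-17) + (-13) = -58.
det M (expand along row 1) = (-1)·(-13) − 5·21 + 4·(-32) = -220.
Characteristic polynomial: λ³ − 3λ² − 58λ + 220 = 0.
Substitute λ = y + (tr M)/3 = y + 1.000000 to remove the quadratic term: y³ + p·y + q = 0 with p = s − (tr M)²/3 = -61.000000 and q = −2(tr M)³/27 + (tr M)·s/3 − det M = 160.000000.
Three real roots ⇒ use the trigonometric (Viète) form: r = 2√(−p/3) = 9.018500, φ = arccos(3q/(p·r)) = arccos(-0.872523) = 2.631140 rad.
y_k = r·cos(φ/3 − 2πk/3) for k = 0, 1, 2 gives y = 5.766650, 3.121615, -8.888265.
λ_k = y_k + 1.000000 gives λ = 6.7667, 4.1216, -7.8883 (check: the sum is 3.0000 = tr M).

Eigenvalues sorted in increasing order: [-7.8883, 4.1216, 6.7667].


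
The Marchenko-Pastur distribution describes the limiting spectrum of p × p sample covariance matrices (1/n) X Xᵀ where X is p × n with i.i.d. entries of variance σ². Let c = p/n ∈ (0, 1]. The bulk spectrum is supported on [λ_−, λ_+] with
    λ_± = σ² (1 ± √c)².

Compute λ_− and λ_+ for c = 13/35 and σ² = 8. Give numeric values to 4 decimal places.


c = 13/35 = 0.371429; √c = 0.609449.
λ_− = σ² (1 − √c)² = 8 · (1 − 0.609449)² = 8 · (0.390551)² = 1.220238.
λ_+ = σ² (1 + √c)² = 8 · (1 + 0.609449)² = 8 · (1.609449)² = 20.722619.

Rounded to 4 decimal places: λ_− ≈ 1.2202, λ_+ ≈ 20.7226.


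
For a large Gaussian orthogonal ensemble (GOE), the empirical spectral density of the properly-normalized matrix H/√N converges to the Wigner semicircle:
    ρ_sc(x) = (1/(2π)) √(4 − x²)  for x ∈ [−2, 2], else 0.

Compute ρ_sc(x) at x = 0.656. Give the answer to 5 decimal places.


ρ_sc(x) = (1/(2π)) √(4 − x²). With x = 0.656:
  4 − x² = 4 − (0.656)² = 4 − 0.430336 = 3.569664.
  √(4 − x²) = 1.889355.
  1/(2π) = 0.159155.
  ρ_sc(0.656) = 0.159155 · 1.889355 = 0.300700.

Rounded to 5 decimal places: ρ_sc(0.656) ≈ 0.30070.


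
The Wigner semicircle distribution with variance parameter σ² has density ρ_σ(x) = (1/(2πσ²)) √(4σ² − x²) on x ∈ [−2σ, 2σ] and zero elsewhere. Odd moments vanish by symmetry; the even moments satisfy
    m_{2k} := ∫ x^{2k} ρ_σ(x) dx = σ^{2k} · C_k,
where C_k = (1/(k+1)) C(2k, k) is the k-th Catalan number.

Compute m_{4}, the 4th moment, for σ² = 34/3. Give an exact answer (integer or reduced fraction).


By the scaled semicircle moment identity, m_{2k} = σ^{2k} · C_k with k = 2.
C_2 = (1/(k+1)) · C(2k, k) = (1/3) · C(4, 2) = (1/3) · 6 = 2.
σ^{2k} = (σ²)^k = (34/3)^2 = 1156/9.

Therefore m_{4} = σ^{4} · C_2 = (1156/9) · 2 = 2312/9.


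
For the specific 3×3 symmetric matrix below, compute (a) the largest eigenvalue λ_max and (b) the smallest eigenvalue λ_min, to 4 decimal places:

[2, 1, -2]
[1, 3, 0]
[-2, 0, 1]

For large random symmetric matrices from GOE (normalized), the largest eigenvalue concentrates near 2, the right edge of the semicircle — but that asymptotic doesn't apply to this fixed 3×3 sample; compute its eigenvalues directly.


Since M is real symmetric, all three eigenvalues are real; they are the roots of det(λI − M) = λ³ − (tr M) λ² + s λ − det M, where s is the sum of the principal 2×2 minors.
tr M = 2 + 3 + 1 = 6.
s = (2·3 − 1²) + (2·1 − (-2)²) + (3·1 − 0²) = 5 + (-2) + 3 = 6.
det M (expand along row 1) = 2·3 − 1·1 + (-2)·6 = -7.
Characteristic polynomial: λ³ − 6λ² + 6λ + 7 = 0.
Substitute λ = y + (tr M)/3 = y + 2.000000 to remove the quadratic term: y³ + p·y + q = 0 with p = s − (tr M)²/3 = -6.000000 and q = −2(tr M)³/27 + (tr M)·s/3 − det M = 3.000000.
Three real roots ⇒ use the trigonometric (Viète) form: r = 2√(−p/3) = 2.828427, φ = arccos(3q/(p·r)) = arccos(-0.530330) = 2.129786 rad.
y_k = r·cos(φ/3 − 2πk/3) for k = 0, 1, 2 gives y = 2.145103, 0.523976, -2.669079.
λ_k = y_k + 2.000000 gives λ = 4.1451, 2.5240, -0.6691 (check: the sum is 6.0000 = tr M).

Hence λ_max = 4.1451 and λ_min = -0.6691.


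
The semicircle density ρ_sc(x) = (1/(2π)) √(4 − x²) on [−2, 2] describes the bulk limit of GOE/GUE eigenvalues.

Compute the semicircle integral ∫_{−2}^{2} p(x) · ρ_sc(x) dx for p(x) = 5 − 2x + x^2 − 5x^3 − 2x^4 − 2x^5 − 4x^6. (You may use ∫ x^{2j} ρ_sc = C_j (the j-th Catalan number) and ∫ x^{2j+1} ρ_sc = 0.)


Write p(x) = Σ a_i x^i, split into monomials and integrate each against ρ_sc separately.
Using ∫ x^{2j} ρ_sc = C_j = (1/(j+1)) C(2j, j) (Catalan numbers) and ∫ x^{2j+1} ρ_sc = 0 (odd monomials vanish by symmetry):
  i = 0 (even): a_0 · C_{0} = 5 · 1 = 5
  i = 1 (odd): ∫ x^1 ρ_sc = 0 (vanishes)
  i = 2 (even): a_2 · C_{1} = 1 · 1 = 1
  i = 3 (odd): ∫ x^3 ρ_sc = 0 (vanishes)
  i = 4 (even): a_4 · C_{2} = -2 · 2 = -4
  i = 5 (odd): ∫ x^5 ρ_sc = 0 (vanishes)
  i = 6 (even): a_6 · C_{3} = -4 · 5 = -20

Summing the contributions: ∫_{−2}^{2} p(x) ρ_sc(x) dx = 5 + 1 + (-4) + (-20) = -18.


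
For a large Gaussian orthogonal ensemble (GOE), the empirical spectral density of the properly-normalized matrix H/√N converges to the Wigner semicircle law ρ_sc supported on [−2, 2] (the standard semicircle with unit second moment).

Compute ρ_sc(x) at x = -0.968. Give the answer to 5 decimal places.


ρ_sc(x) = (1/(2π)) √(4 − x²). With x = -0.968:
  4 − x² = 4 − (-0.968)² = 4 − 0.937024 = 3.062976.
  √(4 − x²) = 1.750136.
  1/(2π) = 0.159155.
  ρ_sc(-0.968) = 0.159155 · 1.750136 = 0.278543.

Rounded to 5 decimal places: ρ_sc(-0.968) ≈ 0.27854.


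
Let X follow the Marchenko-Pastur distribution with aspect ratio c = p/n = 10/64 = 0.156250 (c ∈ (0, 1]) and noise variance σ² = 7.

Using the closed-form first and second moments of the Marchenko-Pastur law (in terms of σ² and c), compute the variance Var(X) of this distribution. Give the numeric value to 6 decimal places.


Recall the MP moments m_1 = E[X] = σ² and m_2 = E[X²] = σ⁴ (1 + c).
m_1 = E[X] = σ² = 7, so m_1² = 49.
m_2 = E[X²] = σ⁴ (1 + c) = 49 · (1 + 0.156250) = 49 · 1.156250 = 56.656250.
(Note m_2 − m_1² simplifies to c · σ⁴ = 0.156250 · 49.)

Var(X) = m_2 − m_1² = 56.656250 − 49 = 7.656250.


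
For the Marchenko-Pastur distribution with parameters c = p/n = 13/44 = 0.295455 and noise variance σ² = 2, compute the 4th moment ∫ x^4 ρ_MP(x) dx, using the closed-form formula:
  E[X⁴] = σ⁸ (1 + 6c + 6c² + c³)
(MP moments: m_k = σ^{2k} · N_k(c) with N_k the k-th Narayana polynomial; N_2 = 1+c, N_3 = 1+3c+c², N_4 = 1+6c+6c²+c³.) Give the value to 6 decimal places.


E[X⁴] = σ⁸ (1 + 6c + 6c² + c³) (fourth MP moment). With σ² = 2 (so σ⁸ = 16) and c = 13/44 = 0.295455: E[X⁴] = 16 · (1 + 6·0.295455 + 6·(0.295455)² + (0.295455)³) = 16 · 3.322279.

So E[X^4] = 53.156461.


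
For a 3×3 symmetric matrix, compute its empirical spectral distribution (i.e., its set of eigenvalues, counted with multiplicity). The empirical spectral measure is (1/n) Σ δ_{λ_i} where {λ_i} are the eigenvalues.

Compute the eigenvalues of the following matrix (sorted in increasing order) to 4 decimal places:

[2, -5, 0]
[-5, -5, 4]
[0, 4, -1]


Since M is real symmetric, all three eigenvalues are real; they are the roots of det(λI − M) = λ³ − (tr M) λ² + s λ − det M, where s is the sum of the principal 2×2 minors.
tr M = 2 + (-5) + (-1) = -4.
s = (2·(-5) − (-5)²) + (2·(-1) − 0²) + ((-5)·(-1) − 4²) = -35 + (-2) + (-11) = -48.
det M (expand along row 1) = 2·(-11) − (-5)·5 + 0·(-20) = 3.
Characteristic polynomial: λ³ + 4λ² − 48λ − 3 = 0.
Substitute λ = y + (tr M)/3 = y − 1.333333 to remove the quadratic term: y³ + p·y + q = 0 with p = s − (tr M)²/3 = -53.333333 and q = −2(tr M)³/27 + (tr M)·s/3 − det M = 65.740741.
Three real roots ⇒ use the trigonometric (Viète) form: r = 2√(−p/3) = 8.432740, φ = arccos(3q/(p·r)) = arccos(-0.438519) = 2.024746 rad.
y_k = r·cos(φ/3 − 2πk/3) for k = 0, 1, 2 gives y = 6.583944, 1.271151, -7.855095.
λ_k = y_k − 1.333333 gives λ = 5.2506, -0.0622, -9.1884 (check: the sum is -4.0000 = tr M).

Eigenvalues sorted in increasing order: [-9.1884, -0.0622, 5.2506].


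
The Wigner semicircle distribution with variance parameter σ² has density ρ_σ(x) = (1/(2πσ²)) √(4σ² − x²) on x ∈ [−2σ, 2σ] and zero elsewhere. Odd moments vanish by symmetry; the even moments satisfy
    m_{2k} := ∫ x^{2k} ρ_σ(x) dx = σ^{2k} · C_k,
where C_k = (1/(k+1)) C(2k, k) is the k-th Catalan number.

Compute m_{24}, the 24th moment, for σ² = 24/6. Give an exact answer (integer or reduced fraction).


By the scaled semicircle moment identity, m_{2k} = σ^{2k} · C_k with k = 12.
C_12 = (1/(k+1)) · C(2k, k) = (1/13) · C(24, 12) = (1/13) · 2704156 = 208012.
σ^{2k} = (σ²)^k = (24/6)^12 = 16777216.

Therefore m_{24} = σ^{24} · C_12 = 16777216 · 208012 = 3489862254592.


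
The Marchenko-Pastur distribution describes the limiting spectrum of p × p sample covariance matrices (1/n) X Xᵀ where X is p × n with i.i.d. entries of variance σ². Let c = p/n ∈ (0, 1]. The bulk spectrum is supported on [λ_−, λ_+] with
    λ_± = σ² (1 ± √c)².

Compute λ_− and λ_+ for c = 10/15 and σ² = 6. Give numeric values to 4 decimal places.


c = 10/15 = 0.666667; √c = 0.816497.
λ_− = σ² (1 − √c)² = 6 · (1 − 0.816497)² = 6 · (0.183503)² = 0.202041.
λ_+ = σ² (1 + √c)² = 6 · (1 + 0.816497)² = 6 · (1.816497)² = 19.797959.

Rounded to 4 decimal places: λ_− ≈ 0.2020, λ_+ ≈ 19.7980.


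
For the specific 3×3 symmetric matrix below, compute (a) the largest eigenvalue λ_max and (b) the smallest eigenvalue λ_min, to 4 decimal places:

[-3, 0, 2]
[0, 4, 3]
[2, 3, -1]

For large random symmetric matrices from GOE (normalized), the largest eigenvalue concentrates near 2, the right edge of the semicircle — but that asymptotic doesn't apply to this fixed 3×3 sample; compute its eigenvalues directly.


Since M is real symmetric, all three eigenvalues are real; they are the roots of det(λI − M) = λ³ − (tr M) λ² + s λ − det M, where s is the sum of the principal 2×2 minors.
tr M = -3 + 4 + (-1) = 0.
s = ((-3)·4 − 0²) + ((-3)·(-1) − 2²) + (4·(-1) − 3²) = -12 + (-1) + (-13) = -26.
det M (expand along row 1) = (-3)·(-13) − 0·(-6) + 2·(-8) = 23.
Characteristic polynomial: λ³ − 26λ − 23 = 0.
Substitute λ = y + (tr M)/3 = y + 0.000000 to remove the quadratic term: y³ + p·y + q = 0 with p = s − (tr M)²/3 = -26.000000 and q = −2(tr M)³/27 + (tr M)·s/3 − det M = -23.000000.
Three real roots ⇒ use the trigonometric (Viète) form: r = 2√(−p/3) = 5.887841, φ = arccos(3q/(p·r)) = arccos(0.450733) = 1.103210 rad.
y_k = r·cos(φ/3 − 2πk/3) for k = 0, 1, 2 gives y = 5.494200, -0.913981, -4.580219.
λ_k = y_k + 0.000000 gives λ = 5.4942, -0.9140, -4.5802 (check: the sum is 0.0000 = tr M).

Hence λ_max = 5.4942 and λ_min = -4.5802.


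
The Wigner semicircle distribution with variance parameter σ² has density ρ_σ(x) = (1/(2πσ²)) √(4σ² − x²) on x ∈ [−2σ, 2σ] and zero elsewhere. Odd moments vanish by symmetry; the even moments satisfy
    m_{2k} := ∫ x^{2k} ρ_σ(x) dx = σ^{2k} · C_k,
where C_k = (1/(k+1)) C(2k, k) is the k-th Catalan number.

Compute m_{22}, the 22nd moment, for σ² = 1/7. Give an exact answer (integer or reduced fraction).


By the scaled semicircle moment identity, m_{2k} = σ^{2k} · C_k with k = 11.
C_11 = (1/(k+1)) · C(2k, k) = (1/12) · C(22, 11) = (1/12) · 705432 = 58786.
σ^{2k} = (σ²)^k = (1/7)^11 = 1/1977326743.

Therefore m_{22} = σ^{22} · C_11 = (1/1977326743) · 58786 = 8398/282475249.


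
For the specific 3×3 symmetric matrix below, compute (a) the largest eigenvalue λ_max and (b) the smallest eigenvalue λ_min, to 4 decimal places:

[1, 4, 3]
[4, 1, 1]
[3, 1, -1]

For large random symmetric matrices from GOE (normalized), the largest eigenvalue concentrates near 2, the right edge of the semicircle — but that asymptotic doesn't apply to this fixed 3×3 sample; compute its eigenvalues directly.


Since M is real symmetric, all three eigenvalues are real; they are the roots of det(λI − M) = λ³ − (tr M) λ² + s λ − det M, where s is the sum of the principal 2×2 minors.
tr M = 1 + 1 + (-1) = 1.
s = (1·1 − 4²) + (1·(-1) − 3²) + (1·(-1) − 1²) = -15 + (-10) + (-2) = -27.
det M (expand along row 1) = 1·(-2) − 4·(-7) + 3·1 = 29.
Characteristic polynomial: λ³ − λ² − 27λ − 29 = 0.
Substitute λ = y + (tr M)/3 = y + 0.333333 to remove the quadratic term: y³ + p·y + q = 0 with p = s − (tr M)²/3 = -27.333333 and q = −2(tr M)³/27 + (tr M)·s/3 − det M = -38.074074.
Three real roots ⇒ use the trigonometric (Viète) form: r = 2√(−p/3) = 6.036923, φ = arccos(3q/(p·r)) = arccos(0.692217) = 0.806240 rad.
y_k = r·cos(φ/3 − 2πk/3) for k = 0, 1, 2 gives y = 5.820225, -1.521923, -4.298302.
λ_k = y_k + 0.333333 gives λ = 6.1536, -1.1886, -3.9650 (check: the sum is 1.0000 = tr M).

Hence λ_max = 6.1536 and λ_min = -3.9650.


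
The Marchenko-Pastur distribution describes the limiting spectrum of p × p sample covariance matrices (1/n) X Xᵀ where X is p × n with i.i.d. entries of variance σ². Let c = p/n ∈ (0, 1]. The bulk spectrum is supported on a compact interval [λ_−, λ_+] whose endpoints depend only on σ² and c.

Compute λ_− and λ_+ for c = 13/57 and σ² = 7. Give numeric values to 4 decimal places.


c = 13/57 = 0.228070; √c = 0.477567.
λ_− = σ² (1 − √c)² = 7 · (1 − 0.477567)² = 7 · (0.522433)² = 1.910554.
λ_+ = σ² (1 + √c)² = 7 · (1 + 0.477567)² = 7 · (1.477567)² = 15.282428.

Rounded to 4 decimal places: λ_− ≈ 1.9106, λ_+ ≈ 15.2824.


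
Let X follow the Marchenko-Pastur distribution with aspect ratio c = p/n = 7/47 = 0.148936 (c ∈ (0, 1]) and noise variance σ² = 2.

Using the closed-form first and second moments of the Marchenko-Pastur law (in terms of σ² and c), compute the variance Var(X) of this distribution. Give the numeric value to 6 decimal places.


Recall the MP moments m_1 = E[X] = σ² and m_2 = E[X²] = σ⁴ (1 + c).
m_1 = E[X] = σ² = 2, so m_1² = 4.
m_2 = E[X²] = σ⁴ (1 + c) = 4 · (1 + 0.148936) = 4 · 1.148936 = 4.595745.
(Note m_2 − m_1² simplifies to c · σ⁴ = 0.148936 · 4.)

Var(X) = m_2 − m_1² = 4.595745 − 4 = 0.595745.


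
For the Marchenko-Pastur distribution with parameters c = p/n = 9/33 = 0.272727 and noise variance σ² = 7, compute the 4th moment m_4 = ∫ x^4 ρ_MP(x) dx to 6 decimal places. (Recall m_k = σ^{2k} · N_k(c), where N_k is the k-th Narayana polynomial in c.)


E[X⁴] = σ⁸ (1 + 6c + 6c² + c³) (fourth MP moment). With σ² = 7 (so σ⁸ = 2401) and c = 9/33 = 0.272727: E[X⁴] = 2401 · (1 + 6·0.272727 + 6·(0.272727)² + (0.272727)³) = 2401 · 3.102930.

So E[X^4] = 7450.135237.


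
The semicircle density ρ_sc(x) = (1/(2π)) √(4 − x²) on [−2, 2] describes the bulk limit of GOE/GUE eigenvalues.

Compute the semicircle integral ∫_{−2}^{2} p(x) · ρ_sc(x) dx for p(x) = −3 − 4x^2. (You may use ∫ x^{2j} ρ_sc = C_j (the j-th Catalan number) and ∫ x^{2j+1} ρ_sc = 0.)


Write p(x) = Σ a_i x^i, split into monomials and integrate each against ρ_sc separately.
Using ∫ x^{2j} ρ_sc = C_j = (1/(j+1)) C(2j, j) (Catalan numbers) and ∫ x^{2j+1} ρ_sc = 0 (odd monomials vanish by symmetry):
  i = 0 (even): a_0 · C_{0} = -3 · 1 = -3
  i = 2 (even): a_2 · C_{1} = -4 · 1 = -4

Summing the contributions: ∫_{−2}^{2} p(x) ρ_sc(x) dx = (-3) + (-4) = -7.


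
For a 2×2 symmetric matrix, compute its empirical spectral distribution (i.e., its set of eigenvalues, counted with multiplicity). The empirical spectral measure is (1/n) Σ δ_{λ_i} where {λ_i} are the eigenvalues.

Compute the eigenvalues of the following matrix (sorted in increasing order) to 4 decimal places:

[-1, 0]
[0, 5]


Since M is real symmetric, both eigenvalues are real; they are the roots of det(λI − M) = λ² − (tr M) λ + det M.
tr M = -1 + 5 = 4.
det M = (-1)·5 − 0² = -5 − 0 = -5.
Characteristic polynomial: λ² − 4λ − 5 = 0.
Discriminant Δ = (tr M)² − 4·det M = 16 − (-20) = 36; √Δ = 6.000000.
λ = (tr M ± √Δ)/2 = (4 ± 6.000000)/2, giving (tr M − √Δ)/2 = -1.0000 and (tr M + √Δ)/2 = 5.0000.

Eigenvalues sorted in increasing order: [-1.0000, 5.0000].


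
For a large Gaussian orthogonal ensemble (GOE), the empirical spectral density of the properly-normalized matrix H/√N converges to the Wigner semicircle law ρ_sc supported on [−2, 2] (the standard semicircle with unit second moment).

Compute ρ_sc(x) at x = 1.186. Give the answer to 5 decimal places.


ρ_sc(x) = (1/(2π)) √(4 − x²). With x = 1.186:
  4 − x² = 4 − (1.186)² = 4 − 1.406596 = 2.593404.
  √(4 − x²) = 1.610405.
  1/(2π) = 0.159155.
  ρ_sc(1.186) = 0.159155 · 1.610405 = 0.256304.

Rounded to 5 decimal places: ρ_sc(1.186) ≈ 0.25630.


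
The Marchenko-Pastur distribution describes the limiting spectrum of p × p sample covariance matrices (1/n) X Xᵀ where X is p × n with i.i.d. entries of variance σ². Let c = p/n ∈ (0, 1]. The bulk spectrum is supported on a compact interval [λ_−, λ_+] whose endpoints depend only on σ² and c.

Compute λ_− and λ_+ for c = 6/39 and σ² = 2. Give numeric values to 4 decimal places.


c = 6/39 = 0.153846; √c = 0.392232.
λ_− = σ² (1 − √c)² = 2 · (1 − 0.392232)² = 2 · (0.607768)² = 0.738763.
λ_+ = σ² (1 + √c)² = 2 · (1 + 0.392232)² = 2 · (1.392232)² = 3.876621.

Rounded to 4 decimal places: λ_− ≈ 0.7388, λ_+ ≈ 3.8766.


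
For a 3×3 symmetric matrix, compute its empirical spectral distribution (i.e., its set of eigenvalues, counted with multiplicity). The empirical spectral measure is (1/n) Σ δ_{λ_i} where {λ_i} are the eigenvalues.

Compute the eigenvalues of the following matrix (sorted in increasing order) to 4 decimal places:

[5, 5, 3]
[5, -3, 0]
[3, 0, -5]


Since M is real symmetric, all three eigenvalues are real; they are the roots of det(λI − M) = λ³ − (tr M) λ² + s λ − det M, where s is the sum of the principal 2×2 minors.
tr M = 5 + (-3) + (-5) = -3.
s = (5·(-3) − 5²) + (5·(-5) − 3²) + ((-3)·(-5) − 0²) = -40 + (-34) + 15 = -59.
det M (expand along row 1) = 5·15 − 5·(-25) + 3·9 = 227.
Characteristic polynomial: λ³ + 3λ² − 59λ − 227 = 0.
Substitute λ = y + (tr M)/3 = y − 1.000000 to remove the quadratic term: y³ + p·y + q = 0 with p = s − (tr M)²/3 = -62.000000 and q = −2(tr M)³/27 + (tr M)·s/3 − det M = -166.000000.
Three real roots ⇒ use the trigonometric (Viète) form: r = 2√(−p/3) = 9.092121, φ = arccos(3q/(p·r)) = arccos(0.883431) = 0.487662 rad.
y_k = r·cos(φ/3 − 2πk/3) for k = 0, 1, 2 gives y = 8.972261, -3.211808, -5.760453.
λ_k = y_k − 1.000000 gives λ = 7.9723, -4.2118, -6.7605 (check: the sum is -3.0000 = tr M).

Eigenvalues sorted in increasing order: [-6.7605, -4.2118, 7.9723].


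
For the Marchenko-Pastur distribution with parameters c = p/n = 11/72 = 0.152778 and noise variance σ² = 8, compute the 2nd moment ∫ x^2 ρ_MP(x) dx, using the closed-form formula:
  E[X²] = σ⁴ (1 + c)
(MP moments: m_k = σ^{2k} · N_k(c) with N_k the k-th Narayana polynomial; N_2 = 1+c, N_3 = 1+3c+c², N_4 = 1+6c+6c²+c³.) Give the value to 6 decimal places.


E[X²] = σ⁴ (1 + c) (second MP moment). With σ² = 8 (so σ⁴ = 64) and c = 11/72 = 0.152778: E[X²] = 64 · (1 + 0.152778) = 64 · 1.152778.

So E[X^2] = 73.777778.


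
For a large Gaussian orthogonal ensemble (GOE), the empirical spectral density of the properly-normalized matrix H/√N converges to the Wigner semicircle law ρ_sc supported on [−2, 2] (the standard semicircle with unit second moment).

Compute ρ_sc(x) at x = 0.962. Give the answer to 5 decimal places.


ρ_sc(x) = (1/(2π)) √(4 − x²). With x = 0.962:
  4 − x² = 4 − (0.962)² = 4 − 0.925444 = 3.074556.
  √(4 − x²) = 1.753441.
  1/(2π) = 0.159155.
  ρ_sc(0.962) = 0.159155 · 1.753441 = 0.279069.

Rounded to 5 decimal places: ρ_sc(0.962) ≈ 0.27907.


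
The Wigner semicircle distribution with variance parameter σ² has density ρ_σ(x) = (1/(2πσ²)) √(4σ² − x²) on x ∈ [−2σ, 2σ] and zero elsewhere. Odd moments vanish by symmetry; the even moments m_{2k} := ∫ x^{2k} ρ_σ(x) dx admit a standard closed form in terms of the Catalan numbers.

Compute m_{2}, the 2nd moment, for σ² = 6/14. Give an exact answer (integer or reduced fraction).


By the scaled semicircle moment identity, m_{2k} = σ^{2k} · C_k with k = 1.
C_1 = (1/(k+1)) · C(2k, k) = (1/2) · C(2, 1) = (1/2) · 2 = 1.
σ^{2k} = (σ²)^k = (6/14)^1 = 3/7.

Therefore m_{2} = σ^{2} · C_1 = (3/7) · 1 = 3/7.


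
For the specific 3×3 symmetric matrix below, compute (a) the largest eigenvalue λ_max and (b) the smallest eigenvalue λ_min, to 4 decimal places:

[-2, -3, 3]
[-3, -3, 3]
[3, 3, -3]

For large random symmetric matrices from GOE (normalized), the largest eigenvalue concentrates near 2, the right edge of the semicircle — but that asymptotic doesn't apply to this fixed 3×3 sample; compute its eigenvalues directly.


Since M is real symmetric, all three eigenvalues are real; they are the roots of det(λI − M) = λ³ − (tr M) λ² + s λ − det M, where s is the sum of the principal 2×2 minors.
tr M = -2 + (-3) + (-3) = -8.
s = ((-2)·(-3) − (-3)²) + ((-2)·(-3) − 3²) + ((-3)·(-3) − 3²) = -3 + (-3) + 0 = -6.
det M (expand along row 1) = (-2)·0 − (-3)·0 + 3·0 = 0.
Characteristic polynomial: λ³ + 8λ² − 6λ = 0.
Substitute λ = y + (tr M)/3 = y − 2.666667 to remove the quadratic term: y³ + p·y + q = 0 with p = s − (tr M)²/3 = -27.333333 and q = −2(tr M)³/27 + (tr M)·s/3 − det M = 53.925926.
Three real roots ⇒ use the trigonometric (Viète) form: r = 2√(−p/3) = 6.036923, φ = arccos(3q/(p·r)) = arccos(-0.980416) = 2.943362 rad.
y_k = r·cos(φ/3 − 2πk/3) for k = 0, 1, 2 gives y = 3.357082, 2.666667, -6.023749.
λ_k = y_k − 2.666667 gives λ = 0.6904, 0.0000, -8.6904 (check: the sum is -8.0000 = tr M).

Hence λ_max = 0.6904 and λ_min = -8.6904.


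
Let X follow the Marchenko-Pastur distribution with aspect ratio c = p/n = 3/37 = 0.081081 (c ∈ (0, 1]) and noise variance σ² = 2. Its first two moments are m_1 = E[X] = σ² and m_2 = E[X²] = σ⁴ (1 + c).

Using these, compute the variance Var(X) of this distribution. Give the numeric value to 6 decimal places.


m_1 = E[X] = σ² = 2, so m_1² = 4.
m_2 = E[X²] = σ⁴ (1 + c) = 4 · (1 + 0.081081) = 4 · 1.081081 = 4.324324.
(Note m_2 − m_1² simplifies to c · σ⁴ = 0.081081 · 4.)

Var(X) = m_2 − m_1² = 4.324324 − 4 = 0.324324.


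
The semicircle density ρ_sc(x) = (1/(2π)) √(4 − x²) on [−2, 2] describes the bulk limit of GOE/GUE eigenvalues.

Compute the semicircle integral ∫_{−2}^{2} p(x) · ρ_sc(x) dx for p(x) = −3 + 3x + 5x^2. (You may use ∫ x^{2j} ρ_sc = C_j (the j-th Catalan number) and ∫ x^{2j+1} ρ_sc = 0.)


Write p(x) = Σ a_i x^i, split into monomials and integrate each against ρ_sc separately.
Using ∫ x^{2j} ρ_sc = C_j = (1/(j+1)) C(2j, j) (Catalan numbers) and ∫ x^{2j+1} ρ_sc = 0 (odd monomials vanish by symmetry):
  i = 0 (even): a_0 · C_{0} = -3 · 1 = -3
  i = 1 (odd): ∫ x^1 ρ_sc = 0 (vanishes)
  i = 2 (even): a_2 · C_{1} = 5 · 1 = 5

Summing the contributions: ∫_{−2}^{2} p(x) ρ_sc(x) dx = (-3) + 5 = 2.


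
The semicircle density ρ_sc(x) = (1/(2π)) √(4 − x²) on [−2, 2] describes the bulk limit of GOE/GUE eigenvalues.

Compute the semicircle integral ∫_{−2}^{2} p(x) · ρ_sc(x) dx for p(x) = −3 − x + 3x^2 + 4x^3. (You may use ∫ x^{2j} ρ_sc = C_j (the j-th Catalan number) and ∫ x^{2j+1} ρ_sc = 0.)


Write p(x) = Σ a_i x^i, split into monomials and integrate each against ρ_sc separately.
Using ∫ x^{2j} ρ_sc = C_j = (1/(j+1)) C(2j, j) (Catalan numbers) and ∫ x^{2j+1} ρ_sc = 0 (odd monomials vanish by symmetry):
  i = 0 (even): a_0 · C_{0} = -3 · 1 = -3
  i = 1 (odd): ∫ x^1 ρ_sc = 0 (vanishes)
  i = 2 (even): a_2 · C_{1} = 3 · 1 = 3
  i = 3 (odd): ∫ x^3 ρ_sc = 0 (vanishes)

Summing the contributions: ∫_{−2}^{2} p(x) ρ_sc(x) dx = (-3) + 3 = 0.


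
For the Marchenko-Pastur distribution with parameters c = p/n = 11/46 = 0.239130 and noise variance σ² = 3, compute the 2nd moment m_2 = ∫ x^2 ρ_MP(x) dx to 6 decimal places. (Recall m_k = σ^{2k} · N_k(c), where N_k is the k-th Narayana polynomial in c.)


E[X²] = σ⁴ (1 + c) (second MP moment). With σ² = 3 (so σ⁴ = 9) and c = 11/46 = 0.239130: E[X²] = 9 · (1 + 0.239130) = 9 · 1.239130.

So E[X^2] = 11.152174.


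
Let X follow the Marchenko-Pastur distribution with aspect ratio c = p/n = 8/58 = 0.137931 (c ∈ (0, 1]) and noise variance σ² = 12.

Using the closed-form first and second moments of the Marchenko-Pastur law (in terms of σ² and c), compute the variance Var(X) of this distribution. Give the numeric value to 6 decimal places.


Recall the MP moments m_1 = E[X] = σ² and m_2 = E[X²] = σ⁴ (1 + c).
m_1 = E[X] = σ² = 12, so m_1² = 144.
m_2 = E[X²] = σ⁴ (1 + c) = 144 · (1 + 0.137931) = 144 · 1.137931 = 163.862069.
(Note m_2 − m_1² simplifies to c · σ⁴ = 0.137931 · 144.)

Var(X) = m_2 − m_1² = 163.862069 − 144 = 19.862069.


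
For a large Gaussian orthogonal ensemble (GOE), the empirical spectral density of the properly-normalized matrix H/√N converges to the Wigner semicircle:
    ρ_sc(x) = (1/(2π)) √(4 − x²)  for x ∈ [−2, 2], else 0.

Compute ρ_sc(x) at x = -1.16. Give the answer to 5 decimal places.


ρ_sc(x) = (1/(2π)) √(4 − x²). With x = -1.16:
  4 − x² = 4 − (-1.16)² = 4 − 1.345600 = 2.654400.
  √(4 − x²) = 1.629233.
  1/(2π) = 0.159155.
  ρ_sc(-1.16) = 0.159155 · 1.629233 = 0.259300.

Rounded to 5 decimal places: ρ_sc(-1.16) ≈ 0.25930.


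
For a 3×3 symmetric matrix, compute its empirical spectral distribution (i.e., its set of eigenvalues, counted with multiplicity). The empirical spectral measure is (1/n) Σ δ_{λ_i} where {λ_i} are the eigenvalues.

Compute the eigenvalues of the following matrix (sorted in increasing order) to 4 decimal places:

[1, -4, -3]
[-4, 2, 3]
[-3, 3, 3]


Since M is real symmetric, all three eigenvalues are real; they are the roots of det(λI − M) = λ³ − (tr M) λ² + s λ − det M, where s is the sum of the principal 2×2 minors.
tr M = 1 + 2 + 3 = 6.
s = (1·2 − (-4)²) + (1·3 − (-3)²) + (2·3 − 3²) = -14 + (-6) + (-3) = -23.
det M (expand along row 1) = 1·(-3) − (-4)·(-3) + (-3)·(-6) = 3.
Characteristic polynomial: λ³ − 6λ² − 23λ − 3 = 0.
Substitute λ = y + (tr M)/3 = y + 2.000000 to remove the quadratic term: y³ + p·y + q = 0 with p = s − (tr M)²/3 = -35.000000 and q = −2(tr M)³/27 + (tr M)·s/3 − det M = -65.000000.
Three real roots ⇒ use the trigonometric (Viète) form: r = 2√(−p/3) = 6.831301, φ = arccos(3q/(p·r)) = arccos(0.815574) = 0.617077 rad.
y_k = r·cos(φ/3 − 2πk/3) for k = 0, 1, 2 gives y = 6.687296, -2.135319, -4.551976.
λ_k = y_k + 2.000000 gives λ = 8.6873, -0.1353, -2.5520 (check: the sum is 6.0000 = tr M).

Eigenvalues sorted in increasing order: [-2.5520, -0.1353, 8.6873].


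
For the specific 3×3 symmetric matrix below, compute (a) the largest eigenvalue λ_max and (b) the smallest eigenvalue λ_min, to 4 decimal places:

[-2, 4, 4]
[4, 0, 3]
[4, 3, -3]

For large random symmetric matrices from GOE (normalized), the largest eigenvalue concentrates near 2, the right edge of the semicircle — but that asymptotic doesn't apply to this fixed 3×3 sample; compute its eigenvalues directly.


Since M is real symmetric, all three eigenvalues are real; they are the roots of det(λI − M) = λ³ − (tr M) λ² + s λ − det M, where s is the sum of the principal 2×2 minors.
tr M = -2 + 0 + (-3) = -5.
s = ((-2)·0 − 4²) + ((-2)·(-3) − 4²) + (0·(-3) − 3²) = -16 + (-10) + (-9) = -35.
det M (expand along row 1) = (-2)·(-9) − 4·(-24) + 4·12 = 162.
Characteristic polynomial: λ³ + 5λ² − 35λ − 162 = 0.
Substitute λ = y + (tr M)/3 = y − 1.666667 to remove the quadratic term: y³ + p·y + q = 0 with p = s − (tr M)²/3 = -43.333333 and q = −2(tr M)³/27 + (tr M)·s/3 − det M = -94.407407.
Three real roots ⇒ use the trigonometric (Viète) form: r = 2√(−p/3) = 7.601170, φ = arccos(3q/(p·r)) = arccos(0.859854) = 0.535812 rad.
y_k = r·cos(φ/3 − 2πk/3) for k = 0, 1, 2 gives y = 7.480255, -2.570652, -4.909603.
λ_k = y_k − 1.666667 gives λ = 5.8136, -4.2373, -6.5763 (check: the sum is -5.0000 = tr M).

Hence λ_max = 5.8136 and λ_min = -6.5763.


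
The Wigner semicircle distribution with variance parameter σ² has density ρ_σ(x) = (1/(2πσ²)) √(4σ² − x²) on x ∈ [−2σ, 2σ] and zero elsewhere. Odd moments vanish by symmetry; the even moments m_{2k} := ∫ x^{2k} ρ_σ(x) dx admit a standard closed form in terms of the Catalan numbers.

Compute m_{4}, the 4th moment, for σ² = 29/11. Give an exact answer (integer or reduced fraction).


By the scaled semicircle moment identity, m_{2k} = σ^{2k} · C_k with k = 2.
C_2 = (1/(k+1)) · C(2k, k) = (1/3) · C(4, 2) = (1/3) · 6 = 2.
σ^{2k} = (σ²)^k = (29/11)^2 = 841/121.

Therefore m_{4} = σ^{4} · C_2 = (841/121) · 2 = 1682/121.


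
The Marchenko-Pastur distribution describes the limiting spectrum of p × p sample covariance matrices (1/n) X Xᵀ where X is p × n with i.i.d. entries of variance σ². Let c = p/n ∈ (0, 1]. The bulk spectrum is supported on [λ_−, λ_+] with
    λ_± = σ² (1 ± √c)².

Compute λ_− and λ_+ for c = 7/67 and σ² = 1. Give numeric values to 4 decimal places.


c = 7/67 = 0.104478; √c = 0.323230.
λ_− = σ² (1 − √c)² = 1 · (1 − 0.323230)² = 1 · (0.676770)² = 0.458018.
λ_+ = σ² (1 + √c)² = 1 · (1 + 0.323230)² = 1 · (1.323230)² = 1.750938.

Rounded to 4 decimal places: λ_− ≈ 0.4580, λ_+ ≈ 1.7509.


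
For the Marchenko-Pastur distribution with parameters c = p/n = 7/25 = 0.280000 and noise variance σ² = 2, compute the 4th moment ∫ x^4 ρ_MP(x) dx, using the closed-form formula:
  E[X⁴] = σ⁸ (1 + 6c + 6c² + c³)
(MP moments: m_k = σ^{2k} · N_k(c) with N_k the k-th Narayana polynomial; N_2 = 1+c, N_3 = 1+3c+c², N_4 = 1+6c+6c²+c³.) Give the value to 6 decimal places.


E[X⁴] = σ⁸ (1 + 6c + 6c² + c³) (fourth MP moment). With σ² = 2 (so σ⁸ = 16) and c = 7/25 = 0.280000: E[X⁴] = 16 · (1 + 6·0.280000 + 6·(0.280000)² + (0.280000)³) = 16 · 3.172352.

So E[X^4] = 50.757632.


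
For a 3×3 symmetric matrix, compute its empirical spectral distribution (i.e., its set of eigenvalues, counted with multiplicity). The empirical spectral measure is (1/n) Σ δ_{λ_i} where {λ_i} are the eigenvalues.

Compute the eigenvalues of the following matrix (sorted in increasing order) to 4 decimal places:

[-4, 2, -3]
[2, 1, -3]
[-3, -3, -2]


Since M is real symmetric, all three eigenvalues are real; they are the roots of det(λI − M) = λ³ − (tr M) λ² + s λ − det M, where s is the sum of the principal 2×2 minors.
tr M = -4 + 1 + (-2) = -5.
s = ((-4)·1 − 2²) + ((-4)·(-2) − (-3)²) + (1·(-2) − (-3)²) = -8 + (-1) + (-11) = -20.
det M (expand along row 1) = (-4)·(-11) − 2·(-13) + (-3)·(-3) = 79.
Characteristic polynomial: λ³ + 5λ² − 20λ − 79 = 0.
Substitute λ = y + (tr M)/3 = y − 1.666667 to remove the quadratic term: y³ + p·y + q = 0 with p = s − (tr M)²/3 = -28.333333 and q = −2(tr M)³/27 + (tr M)·s/3 − det M = -36.407407.
Three real roots ⇒ use the trigonometric (Viète) form: r = 2√(−p/3) = 6.146363, φ = arccos(3q/(p·r)) = arccos(0.627184) = 0.892864 rad.
y_k = r·cos(φ/3 − 2πk/3) for k = 0, 1, 2 gives y = 5.876149, -1.377149, -4.499000.
λ_k = y_k − 1.666667 gives λ = 4.2095, -3.0438, -6.1657 (check: the sum is -5.0000 = tr M).

Eigenvalues sorted in increasing order: [-6.1657, -3.0438, 4.2095].


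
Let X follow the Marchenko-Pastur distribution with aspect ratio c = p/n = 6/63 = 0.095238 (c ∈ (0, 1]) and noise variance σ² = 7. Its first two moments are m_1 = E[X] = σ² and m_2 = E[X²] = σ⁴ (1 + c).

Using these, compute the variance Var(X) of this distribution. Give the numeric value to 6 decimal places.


m_1 = E[X] = σ² = 7, so m_1² = 49.
m_2 = E[X²] = σ⁴ (1 + c) = 49 · (1 + 0.095238) = 49 · 1.095238 = 53.666667.
(Note m_2 − m_1² simplifies to c · σ⁴ = 0.095238 · 49.)

Var(X) = m_2 − m_1² = 53.666667 − 49 = 4.666667.
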